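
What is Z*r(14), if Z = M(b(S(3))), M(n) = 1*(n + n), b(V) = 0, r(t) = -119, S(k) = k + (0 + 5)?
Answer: 0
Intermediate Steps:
S(k) = 5 + k (S(k) = k + 5 = 5 + k)
M(n) = 2*n (M(n) = 1*(2*n) = 2*n)
Z = 0 (Z = 2*0 = 0)
Z*r(14) = 0*(-119) = 0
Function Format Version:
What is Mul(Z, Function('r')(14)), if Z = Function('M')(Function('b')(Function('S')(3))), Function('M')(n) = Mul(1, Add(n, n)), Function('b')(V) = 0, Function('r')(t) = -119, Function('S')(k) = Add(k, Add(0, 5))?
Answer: 0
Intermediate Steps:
Function('S')(k) = Add(5, k) (Function('S')(k) = Add(k, 5) = Add(5, k))
Function('M')(n) = Mul(2, n) (Function('M')(n) = Mul(1, Mul(2, n)) = Mul(2, n))
Z = 0 (Z = Mul(2, 0) = 0)
Mul(Z, Function('r')(14)) = Mul(0, -119) = 0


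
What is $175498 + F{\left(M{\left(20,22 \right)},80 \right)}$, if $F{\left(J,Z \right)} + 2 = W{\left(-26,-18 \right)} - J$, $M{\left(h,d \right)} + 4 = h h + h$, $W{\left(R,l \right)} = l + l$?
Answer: $175044$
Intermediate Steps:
$W{\left(R,l \right)} = 2 l$
$M{\left(h,d \right)} = -4 + h + h^{2}$ ($M{\left(h,d \right)} = -4 + \left(h h + h\right) = -4 + \left(h^{2} + h\right) = -4 + \left(h + h^{2}\right) = -4 + h + h^{2}$)
$F{\left(J,Z \right)} = -38 - J$ ($F{\left(J,Z \right)} = -2 - \left(36 + J\right) = -38 - J$)
$175498 + F{\left(M{\left(20,22 \right)},80 \right)} = 175498 - 454 = 175044$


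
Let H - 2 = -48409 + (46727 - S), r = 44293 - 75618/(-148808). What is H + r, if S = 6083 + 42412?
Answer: -437606519/74404 ≈ -5881.5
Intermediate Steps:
S = 48495
r = 3295614181/74404 (r = 44293 - 75618*(-1/148808) = 44293 + 37809/74404 = 3295614181/74404 ≈ 44294.)
H = -50175 (H = 2 + (-48409 + (46727 - 1*48495)) = 2 + (-48409 + (46727 - 48495)) = 2 + (-48409 - 1768) = 2 - 50177 = -50175)
H + r = -50175 + 3295614181/74404 = -437606519/74404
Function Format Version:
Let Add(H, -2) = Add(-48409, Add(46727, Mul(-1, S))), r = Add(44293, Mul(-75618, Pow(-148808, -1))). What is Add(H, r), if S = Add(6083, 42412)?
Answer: Rational(-437606519, 74404) ≈ -5881.5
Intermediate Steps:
S = 48495
r = Rational(3295614181, 74404) (r = Add(44293, Mul(-75618, Rational(-1, 148808))) = Add(44293, Rational(37809, 74404)) = Rational(3295614181, 74404) ≈ 44294.)
H = -50175 (H = Add(2, Add(-48409, Add(46727, Mul(-1, 48495)))) = Add(2, Add(-48409, Add(46727, -48495))) = Add(2, Add(-48409, -1768)) = Add(2, -50177) = -50175)
Add(H, r) = Add(-50175, Rational(3295614181, 74404)) = Rational(-437606519, 74404)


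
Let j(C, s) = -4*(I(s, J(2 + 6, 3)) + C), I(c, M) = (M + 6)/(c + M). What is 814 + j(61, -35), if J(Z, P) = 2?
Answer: 18842/33 ≈ 570.97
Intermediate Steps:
I(c, M) = (6 + M)/(M + c)
j(C, s) = -32/(2 + s) - 4*C (j(C, s) = -4*((6 + 2)/(2 + s) + C) = -4*(8/(2 + s) + C) = -4*(C + 8/(2 + s)) = -32/(2 + s) - 4*C)
814 + j(61, -35) = 814 + 4*(-8 - 1*61*(2 - 35))/(2 - 35) = 814 + 4*(-8 - 1*61*(-33))/(-33) = 814 + 4*(-1/33)*(-8 + 2013) = 814 + 4*(-1/33)*2005 = 814 - 8020/33 = 18842/33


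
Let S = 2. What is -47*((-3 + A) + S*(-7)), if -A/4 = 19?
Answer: 4371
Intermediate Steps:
A = -76 (A = -4*19 = -76)
-47*((-3 + A) + S*(-7)) = -47*((-3 - 76) + 2*(-7)) = -47*(-79 - 14) = -47*(-93) = 4371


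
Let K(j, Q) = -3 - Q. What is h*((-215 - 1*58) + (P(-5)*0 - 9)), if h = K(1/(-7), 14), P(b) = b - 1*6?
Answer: 4794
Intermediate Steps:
P(b) = -6 + b (P(b) = b - 6 = -6 + b)
h = -17 (h = -3 - 1*14 = -3 - 14 = -17)
h*((-215 - 1*58) + (P(-5)*0 - 9)) = -17*((-215 - 1*58) + ((-6 - 5)*0 - 9)) = -17*((-215 - 58) + (-11*0 - 9)) = -17*(-273 + (0 - 9)) = -17*(-273 - 9) = -17*(-282) = 4794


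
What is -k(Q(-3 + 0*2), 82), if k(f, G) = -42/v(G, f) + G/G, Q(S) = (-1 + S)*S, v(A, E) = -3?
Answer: -15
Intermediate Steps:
Q(S) = S*(-1 + S)
k(f, G) = 15 (k(f, G) = -42/(-3) + G/G = -42*(-⅓) + 1 = 14 + 1 = 15)
-k(Q(-3 + 0*2), 82) = -1*15 = -15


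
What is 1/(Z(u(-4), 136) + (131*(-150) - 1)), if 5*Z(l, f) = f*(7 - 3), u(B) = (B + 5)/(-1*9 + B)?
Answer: -5/97711 ≈ -5.1171e-5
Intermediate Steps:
u(B) = (5 + B)/(-9 + B)
Z(l, f) = 4*f/5 (Z(l, f) = (f*(7 - 3))/5 = (f*4)/5 = (4*f)/5 = 4*f/5)
1/(Z(u(-4), 136) + (131*(-150) - 1)) = 1/((⅘)*136 + (131*(-150) - 1)) = 1/(544/5 + (-19650 - 1)) = 1/(544/5 - 19651) = 1/(-97711/5) = -5/97711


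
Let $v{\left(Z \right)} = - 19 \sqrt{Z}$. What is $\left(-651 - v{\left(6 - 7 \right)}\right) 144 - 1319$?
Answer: $-95063 + 2736 i \approx -95063.0 + 2736.0 i$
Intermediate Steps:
$\left(-651 - v{\left(6 - 7 \right)}\right) 144 - 1319 = \left(-651 - - 19 \sqrt{6 - 7}\right) 144 - 1319 = \left(-651 - - 19 \sqrt{-1}\right) 144 - 1319 = \left(-651 - - 19 i\right) 144 - 1319 = \left(-651 + 19 i\right) 144 - 1319 = \left(-93744 + 2736 i\right) - 1319 = -95063 + 2736 i$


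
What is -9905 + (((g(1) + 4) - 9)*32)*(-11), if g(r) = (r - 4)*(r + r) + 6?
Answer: -8145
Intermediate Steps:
g(r) = 6 + 2*r*(-4 + r) (g(r) = (-4 + r)*(2*r) + 6 = 2*r*(-4 + r) + 6 = 6 + 2*r*(-4 + r))
-9905 + (((g(1) + 4) - 9)*32)*(-11) = -9905 + ((((6 - 8*1 + 2*1²) + 4) - 9)*32)*(-11) = -9905 + ((((6 - 8 + 2*1) + 4) - 9)*32)*(-11) = -9905 + ((((6 - 8 + 2) + 4) - 9)*32)*(-11) = -9905 + (((0 + 4) - 9)*32)*(-11) = -9905 + ((4 - 9)*32)*(-11) = -9905 - 5*32*(-11) = -9905 - 160*(-11) = -9905 + 1760 = -8145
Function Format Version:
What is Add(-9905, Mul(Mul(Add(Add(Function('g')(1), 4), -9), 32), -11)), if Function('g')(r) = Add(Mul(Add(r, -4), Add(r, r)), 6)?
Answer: -8145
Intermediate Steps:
Function('g')(r) = Add(6, Mul(2, r, Add(-4, r))) (Function('g')(r) = Add(Mul(Add(-4, r), Mul(2, r)), 6) = Add(Mul(2, r, Add(-4, r)), 6) = Add(6, Mul(2, r, Add(-4, r))))
Add(-9905, Mul(Mul(Add(Add(Function('g')(1), 4), -9), 32), -11)) = Add(-9905, Mul(Mul(Add(Add(Add(6, Mul(-8, 1), Mul(2, Pow(1, 2))), 4), -9), 32), -11)) = Add(-9905, Mul(Mul(Add(Add(Add(6, -8, Mul(2, 1)), 4), -9), 32), -11)) = Add(-9905, Mul(Mul(Add(Add(Add(6, -8, 2), 4), -9), 32), -11)) = Add(-9905, Mul(Mul(Add(Add(0, 4), -9), 32), -11)) = Add(-9905, Mul(Mul(Add(4, -9), 32), -11)) = Add(-9905, Mul(Mul(-5, 32), -11)) = Add(-9905, Mul(-160, -11)) = Add(-9905, 1760) = -8145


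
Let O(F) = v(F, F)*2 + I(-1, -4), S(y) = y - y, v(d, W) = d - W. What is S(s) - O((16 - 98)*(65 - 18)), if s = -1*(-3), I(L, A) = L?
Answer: 1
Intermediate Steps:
s = 3
S(y) = 0
O(F) = -1 (O(F) = (F - F)*2 - 1 = 0*2 - 1 = 0 - 1 = -1)
S(s) - O((16 - 98)*(65 - 18)) = 0 - 1*(-1) = 0 + 1 = 1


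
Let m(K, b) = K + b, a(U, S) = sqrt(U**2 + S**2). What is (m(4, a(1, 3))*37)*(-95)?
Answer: -14060 - 3515*sqrt(10) ≈ -25175.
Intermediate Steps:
a(U, S) = sqrt(S**2 + U**2)
(m(4, a(1, 3))*37)*(-95) = ((4 + sqrt(3**2 + 1**2))*37)*(-95) = ((4 + sqrt(9 + 1))*37)*(-95) = ((4 + sqrt(10))*37)*(-95) = (148 + 37*sqrt(10))*(-95) = -14060 - 3515*sqrt(10)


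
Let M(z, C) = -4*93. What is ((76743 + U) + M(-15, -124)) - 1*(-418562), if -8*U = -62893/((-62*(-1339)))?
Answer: 328706845245/664144 ≈ 4.9493e+5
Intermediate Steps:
M(z, C) = -372
U = 62893/664144 (U = -(-62893)/(8*((-62*(-1339)))) = -(-62893)/(8*83018) = -⅛*(-62893/83018) = 62893/664144 ≈ 0.094698)
((76743 + U) + M(-15, -124)) - 1*(-418562) = ((76743 + 62893/664144) - 372) - 1*(-418562) = (50968465885/664144 - 372) + 418562 = 50721404317/664144 + 418562 = 328706845245/664144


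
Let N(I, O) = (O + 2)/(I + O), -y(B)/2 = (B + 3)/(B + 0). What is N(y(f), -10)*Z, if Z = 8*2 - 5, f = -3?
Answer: 44/5 ≈ 8.8000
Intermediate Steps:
Z = 11 (Z = 16 - 5 = 11)
y(B) = -2*(3 + B)/B (y(B) = -2*(B + 3)/(B + 0) = -2*(3 + B)/B)
N(I, O) = (2 + O)/(I + O)
N(y(f), -10)*Z = ((2 - 10)/((-2 - 6/(-3)) - 10))*11 = (-8/((-2 - 6*(-⅓)) - 10))*11 = (-8/((-2 + 2) - 10))*11 = (-8/(0 - 10))*11 = (-8/(-10))*11 = -⅒*(-8)*11 = (⅘)*11 = 44/5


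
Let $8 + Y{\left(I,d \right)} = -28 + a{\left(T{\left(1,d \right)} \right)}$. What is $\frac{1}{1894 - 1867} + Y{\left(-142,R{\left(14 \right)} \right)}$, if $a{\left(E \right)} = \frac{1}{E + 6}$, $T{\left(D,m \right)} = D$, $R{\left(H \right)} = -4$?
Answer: $- \frac{6770}{189} \approx -35.82$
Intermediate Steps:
$a{\left(E \right)} = \frac{1}{6 + E}$
$Y{\left(I,d \right)} = - \frac{251}{7}$ ($Y{\left(I,d \right)} = -8 - \left(28 - \frac{1}{6 + 1}\right) = -8 - \left(28 - \frac{1}{7}\right) = -8 + \left(-28 + \frac{1}{7}\right) = -8 - \frac{195}{7} = - \frac{251}{7}$)
$\frac{1}{1894 - 1867} + Y{\left(-142,R{\left(14 \right)} \right)} = \frac{1}{1894 - 1867} - \frac{251}{7} = \frac{1}{27} - \frac{251}{7} = - \frac{6770}{189}$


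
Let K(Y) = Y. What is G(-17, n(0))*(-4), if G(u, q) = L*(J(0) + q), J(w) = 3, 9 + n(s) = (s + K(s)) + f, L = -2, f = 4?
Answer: -16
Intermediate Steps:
n(s) = -5 + 2*s (n(s) = -9 + ((s + s) + 4) = -9 + (2*s + 4) = -9 + (4 + 2*s) = -5 + 2*s)
G(u, q) = -6 - 2*q (G(u, q) = -2*(3 + q) = -6 - 2*q)
G(-17, n(0))*(-4) = (-6 - 2*(-5 + 2*0))*(-4) = (-6 - 2*(-5 + 0))*(-4) = (-6 - 2*(-5))*(-4) = (-6 + 10)*(-4) = 4*(-4) = -16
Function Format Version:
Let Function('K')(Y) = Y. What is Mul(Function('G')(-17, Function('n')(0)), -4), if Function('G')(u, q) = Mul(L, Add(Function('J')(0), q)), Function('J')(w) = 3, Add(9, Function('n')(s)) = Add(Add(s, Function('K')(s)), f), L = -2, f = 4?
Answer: -16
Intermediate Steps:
Function('n')(s) = Add(-5, Mul(2, s)) (Function('n')(s) = Add(-9, Add(Add(s, s), 4)) = Add(-9, Add(Mul(2, s), 4)) = Add(-9, Add(4, Mul(2, s))) = Add(-5, Mul(2, s)))
Function('G')(u, q) = Add(-6, Mul(-2, q)) (Function('G')(u, q) = Mul(-2, Add(3, q)) = Add(-6, Mul(-2, q)))
Mul(Function('G')(-17, Function('n')(0)), -4) = Mul(Add(-6, Mul(-2, Add(-5, Mul(2, 0)))), -4) = Mul(Add(-6, Mul(-2, Add(-5, 0))), -4) = Mul(Add(-6, Mul(-2, -5)), -4) = Mul(Add(-6, 10), -4) = Mul(4, -4) = -16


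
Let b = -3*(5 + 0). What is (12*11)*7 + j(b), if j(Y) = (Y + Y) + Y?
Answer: 879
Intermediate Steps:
b = -15 (b = -3*5 = -15)
j(Y) = 3*Y (j(Y) = 2*Y + Y = 3*Y)
(12*11)*7 + j(b) = (12*11)*7 + 3*(-15) = 132*7 - 45 = 924 - 45 = 879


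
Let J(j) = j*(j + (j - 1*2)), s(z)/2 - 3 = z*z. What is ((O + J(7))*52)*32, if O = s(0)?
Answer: 149760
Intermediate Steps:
s(z) = 6 + 2*z**2 (s(z) = 6 + 2*(z*z) = 6 + 2*z**2)
J(j) = j*(-2 + 2*j) (J(j) = j*(j + (j - 2)) = j*(j + (-2 + j)) = j*(-2 + 2*j))
O = 6 (O = 6 + 2*0**2 = 6 + 2*0 = 6 + 0 = 6)
((O + J(7))*52)*32 = ((6 + 2*7*(-1 + 7))*52)*32 = ((6 + 2*7*6)*52)*32 = ((6 + 84)*52)*32 = (90*52)*32 = 4680*32 = 149760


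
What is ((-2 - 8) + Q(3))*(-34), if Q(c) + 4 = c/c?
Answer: 442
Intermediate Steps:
Q(c) = -3 (Q(c) = -4 + c/c = -4 + 1 = -3)
((-2 - 8) + Q(3))*(-34) = ((-2 - 8) - 3)*(-34) = (-10 - 3)*(-34) = -13*(-34) = 442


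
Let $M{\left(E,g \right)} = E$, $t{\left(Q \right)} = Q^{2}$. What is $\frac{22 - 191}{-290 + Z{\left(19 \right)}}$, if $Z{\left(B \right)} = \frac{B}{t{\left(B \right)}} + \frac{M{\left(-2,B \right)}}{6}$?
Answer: $\frac{9633}{16546} \approx 0.5822$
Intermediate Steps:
$Z{\left(B \right)} = - \frac{1}{3} + \frac{1}{B}$ ($Z{\left(B \right)} = \frac{B}{B^{2}} - \frac{2}{6} = \frac{B}{B^{2}} - \frac{1}{3} = \frac{1}{B} - \frac{1}{3} = - \frac{1}{3} + \frac{1}{B}$)
$\frac{22 - 191}{-290 + Z{\left(19 \right)}} = \frac{22 - 191}{-290 + \frac{3 - 19}{3 \cdot 19}} = - \frac{169}{-290 + \frac{1}{3} \cdot \frac{1}{19} \left(3 - 19\right)} = - \frac{169}{-290 + \frac{1}{3} \cdot \frac{1}{19} \left(-16\right)} = - \frac{169}{-290 - \frac{16}{57}} = - \frac{169}{- \frac{16546}{57}} = \left(-169\right) \left(- \frac{57}{16546}\right) = \frac{9633}{16546}$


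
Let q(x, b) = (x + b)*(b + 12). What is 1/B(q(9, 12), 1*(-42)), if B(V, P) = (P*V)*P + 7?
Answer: 1/889063 ≈ 1.1248e-6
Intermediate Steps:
q(x, b) = (12 + b)*(b + x) (q(x, b) = (b + x)*(12 + b) = (12 + b)*(b + x))
B(V, P) = 7 + V*P² (B(V, P) = V*P² + 7 = 7 + V*P²)
1/B(q(9, 12), 1*(-42)) = 1/(7 + (12² + 12*12 + 12*9 + 12*9)*(1*(-42))²) = 1/(7 + (144 + 144 + 108 + 108)*(-42)²) = 1/(7 + 504*1764) = 1/(7 + 889056) = 1/889063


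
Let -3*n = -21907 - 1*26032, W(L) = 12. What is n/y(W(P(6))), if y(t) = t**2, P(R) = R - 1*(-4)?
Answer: 47939/432 ≈ 110.97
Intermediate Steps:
P(R) = 4 + R (P(R) = R + 4 = 4 + R)
n = 47939/3 (n = -(-21907 - 1*26032)/3 = -(-21907 - 26032)/3 = -1/3*(-47939) = 47939/3 ≈ 15980.)
n/y(W(P(6))) = 47939/(3*(12**2)) = (47939/3)/144 = (47939/3)*(1/144) = 47939/432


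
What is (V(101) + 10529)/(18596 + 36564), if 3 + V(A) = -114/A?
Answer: 1349/7070 ≈ 0.19081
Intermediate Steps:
V(A) = -3 - 114/A
(V(101) + 10529)/(18596 + 36564) = ((-3 - 114/101) + 10529)/(18596 + 36564) = ((-3 - 114*1/101) + 10529)/55160 = ((-3 - 114/101) + 10529)*(1/55160) = (-417/101 + 10529)*(1/55160) = (1063012/101)*(1/55160) = 1349/7070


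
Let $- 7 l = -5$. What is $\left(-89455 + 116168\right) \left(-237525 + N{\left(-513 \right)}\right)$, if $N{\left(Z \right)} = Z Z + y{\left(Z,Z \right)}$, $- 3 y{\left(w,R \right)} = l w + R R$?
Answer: $- \frac{11585374674}{7} \approx -1.6551 \cdot 10^{9}$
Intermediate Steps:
$l = \frac{5}{7}$ ($l = \left(- \frac{1}{7}\right) \left(-5\right) = \frac{5}{7} \approx 0.71429$)
$y{\left(w,R \right)} = - \frac{5 w}{21} - \frac{R^{2}}{3}$ ($y{\left(w,R \right)} = - \frac{\frac{5 w}{7} + R R}{3} = - \frac{\frac{5 w}{7} + R^{2}}{3} = - \frac{R^{2} + \frac{5 w}{7}}{3} = - \frac{5 w}{21} - \frac{R^{2}}{3}$)
$N{\left(Z \right)} = - \frac{5 Z}{21} + \frac{2 Z^{2}}{3}$ ($N{\left(Z \right)} = Z Z - \left(\frac{Z^{2}}{3} + \frac{5 Z}{21}\right) = Z^{2} - \left(\frac{Z^{2}}{3} + \frac{5 Z}{21}\right) = - \frac{5 Z}{21} + \frac{2 Z^{2}}{3}$)
$\left(-89455 + 116168\right) \left(-237525 + N{\left(-513 \right)}\right) = \left(-89455 + 116168\right) \left(-237525 + \frac{1}{21} \left(-513\right) \left(-5 + 14 \left(-513\right)\right)\right) = 26713 \left(-237525 + \frac{1}{21} \left(-513\right) \left(-5 - 7182\right)\right) = 26713 \left(-237525 + \frac{1}{21} \left(-513\right) \left(-7187\right)\right) = 26713 \left(-237525 + \frac{1228977}{7}\right) = 26713 \left(- \frac{433698}{7}\right) = - \frac{11585374674}{7}$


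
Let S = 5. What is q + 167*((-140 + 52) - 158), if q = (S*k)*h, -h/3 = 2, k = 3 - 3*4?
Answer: -40812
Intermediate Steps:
k = -9 (k = 3 - 12 = -9)
h = -6 (h = -3*2 = -6)
q = 270 (q = (5*(-9))*(-6) = -45*(-6) = 270)
q + 167*((-140 + 52) - 158) = 270 + 167*((-140 + 52) - 158) = 270 + 167*(-88 - 158) = 270 + 167*(-246) = 270 - 41082 = -40812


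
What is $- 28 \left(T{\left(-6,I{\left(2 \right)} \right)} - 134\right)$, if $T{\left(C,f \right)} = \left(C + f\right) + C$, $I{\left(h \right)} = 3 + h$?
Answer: $3948$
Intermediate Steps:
$T{\left(C,f \right)} = f + 2 C$
$- 28 \left(T{\left(-6,I{\left(2 \right)} \right)} - 134\right) = - 28 \left(\left(\left(3 + 2\right) + 2 \left(-6\right)\right) - 134\right) = - 28 \left(\left(5 - 12\right) - 134\right) = - 28 \left(-7 - 134\right) = \left(-28\right) \left(-141\right) = 3948$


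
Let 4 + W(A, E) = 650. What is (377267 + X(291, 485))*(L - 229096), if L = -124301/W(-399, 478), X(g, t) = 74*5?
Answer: -55935712150929/646 ≈ -8.6588e+10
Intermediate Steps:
W(A, E) = 646 (W(A, E) = -4 + 650 = 646)
X(g, t) = 370
L = -124301/646 ≈ -192.42
(377267 + X(291, 485))*(L - 229096) = (377267 + 370)*(-124301/646 - 229096) = 377637*(-148120317/646) = -55935712150929/646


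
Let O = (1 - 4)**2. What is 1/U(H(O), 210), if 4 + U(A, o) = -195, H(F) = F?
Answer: -1/199 ≈ -0.0050251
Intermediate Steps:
O = 9 (O = (-3)**2 = 9)
U(A, o) = -199 (U(A, o) = -4 - 195 = -199)
1/U(H(O), 210) = 1/(-199) = -1/199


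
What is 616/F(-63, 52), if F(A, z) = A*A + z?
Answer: 616/4021 ≈ 0.15320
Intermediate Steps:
F(A, z) = z + A² (F(A, z) = A² + z = z + A²)
616/F(-63, 52) = 616/(52 + (-63)²) = 616/(52 + 3969) = 616/4021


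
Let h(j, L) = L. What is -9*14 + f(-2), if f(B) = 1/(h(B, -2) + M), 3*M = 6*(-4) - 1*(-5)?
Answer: -3153/25 ≈ -126.12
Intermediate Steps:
M = -19/3 (M = (6*(-4) - 1*(-5))/3 = (-24 + 5)/3 = (⅓)*(-19) = -19/3 ≈ -6.3333)
f(B) = -3/25 (f(B) = 1/(-2 - 19/3) = 1/(-25/3) = -3/25)
-9*14 + f(-2) = -9*14 - 3/25 = -126 - 3/25 = -3153/25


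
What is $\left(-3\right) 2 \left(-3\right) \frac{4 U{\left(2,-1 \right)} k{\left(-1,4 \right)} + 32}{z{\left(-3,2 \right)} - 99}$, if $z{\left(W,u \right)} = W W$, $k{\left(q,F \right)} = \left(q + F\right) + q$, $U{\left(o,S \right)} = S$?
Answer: $- \frac{24}{5} \approx -4.8$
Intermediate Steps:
$k{\left(q,F \right)} = F + 2 q$ ($k{\left(q,F \right)} = \left(F + q\right) + q = F + 2 q$)
$z{\left(W,u \right)} = W^{2}$
$\left(-3\right) 2 \left(-3\right) \frac{4 U{\left(2,-1 \right)} k{\left(-1,4 \right)} + 32}{z{\left(-3,2 \right)} - 99} = \left(-3\right) 2 \left(-3\right) \frac{4 \left(-1\right) \left(4 + 2 \left(-1\right)\right) + 32}{\left(-3\right)^{2} - 99} = \left(-6\right) \left(-3\right) \frac{- 4 \left(4 - 2\right) + 32}{9 - 99} = 18 \frac{\left(-4\right) 2 + 32}{-90} = 18 \left(-8 + 32\right) \left(- \frac{1}{90}\right) = 18 \cdot 24 \left(- \frac{1}{90}\right) = 18 \left(- \frac{4}{15}\right) = - \frac{24}{5}$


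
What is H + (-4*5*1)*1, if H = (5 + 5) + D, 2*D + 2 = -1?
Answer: -23/2 ≈ -11.500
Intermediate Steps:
D = -3/2 (D = -1 + (1/2)*(-1) = -1 - 1/2 = -3/2 ≈ -1.5000)
H = 17/2 (H = (5 + 5) - 3/2 = 10 - 3/2 = 17/2 ≈ 8.5000)
H + (-4*5*1)*1 = 17/2 + (-4*5*1)*1 = 17/2 - 20*1*1 = 17/2 - 20*1 = 17/2 - 20 = -23/2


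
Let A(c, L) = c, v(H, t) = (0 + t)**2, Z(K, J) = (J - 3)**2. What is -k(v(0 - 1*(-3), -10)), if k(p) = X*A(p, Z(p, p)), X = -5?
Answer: 500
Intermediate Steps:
Z(K, J) = (-3 + J)**2
v(H, t) = t**2
k(p) = -5*p
-k(v(0 - 1*(-3), -10)) = -(-5)*(-10)**2 = -(-5)*100 = -1*(-500) = 500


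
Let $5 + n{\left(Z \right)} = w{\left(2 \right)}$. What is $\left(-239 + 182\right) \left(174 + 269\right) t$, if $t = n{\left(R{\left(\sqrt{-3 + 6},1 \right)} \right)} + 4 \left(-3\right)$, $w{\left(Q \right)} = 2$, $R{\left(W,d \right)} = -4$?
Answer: $378765$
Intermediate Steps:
$n{\left(Z \right)} = -3$ ($n{\left(Z \right)} = -5 + 2 = -3$)
$t = -15$ ($t = -3 + 4 \left(-3\right) = -3 - 12 = -15$)
$\left(-239 + 182\right) \left(174 + 269\right) t = \left(-239 + 182\right) \left(174 + 269\right) \left(-15\right) = \left(-57\right) 443 \left(-15\right) = \left(-25251\right) \left(-15\right) = 378765$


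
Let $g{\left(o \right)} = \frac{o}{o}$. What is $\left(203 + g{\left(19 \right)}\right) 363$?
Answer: $74052$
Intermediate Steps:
$g{\left(o \right)} = 1$
$\left(203 + g{\left(19 \right)}\right) 363 = \left(203 + 1\right) 363 = 204 \cdot 363 = 74052$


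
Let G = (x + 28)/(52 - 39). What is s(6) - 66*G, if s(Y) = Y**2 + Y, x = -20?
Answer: 18/13 ≈ 1.3846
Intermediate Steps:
s(Y) = Y + Y**2
G = 8/13 (G = (-20 + 28)/(52 - 39) = 8/13 ≈ 0.61539)
s(6) - 66*G = 6*(1 + 6) - 66*8/13 = 6*7 - 528/13 = 42 - 528/13 = 18/13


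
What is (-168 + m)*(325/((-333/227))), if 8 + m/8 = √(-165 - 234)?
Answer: 17115800/333 - 590200*I*√399/333 ≈ 51399.0 - 35403.0*I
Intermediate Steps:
m = -64 + 8*I*√399 (m = -64 + 8*√(-165 - 234) = -64 + 8*√(-399) = -64 + 8*(I*√399) = -64 + 8*I*√399 ≈ -64.0 + 159.8*I)
(-168 + m)*(325/((-333/227))) = (-168 + (-64 + 8*I*√399))*(325/((-333/227))) = (-232 + 8*I*√399)*(325/((-333*1/227))) = (-232 + 8*I*√399)*(325/(-333/227)) = (-232 + 8*I*√399)*(325*(-227/333)) = (-232 + 8*I*√399)*(-73775/333) = 17115800/333 - 590200*I*√399/333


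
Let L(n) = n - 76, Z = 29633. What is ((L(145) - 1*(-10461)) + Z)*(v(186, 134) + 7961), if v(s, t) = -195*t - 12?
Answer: -730203503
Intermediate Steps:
v(s, t) = -12 - 195*t
L(n) = -76 + n
((L(145) - 1*(-10461)) + Z)*(v(186, 134) + 7961) = (((-76 + 145) - 1*(-10461)) + 29633)*((-12 - 195*134) + 7961) = ((69 + 10461) + 29633)*((-12 - 26130) + 7961) = (10530 + 29633)*(-26142 + 7961) = 40163*(-18181) = -730203503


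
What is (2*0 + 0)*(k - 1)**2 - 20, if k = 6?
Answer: -20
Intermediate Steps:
(2*0 + 0)*(k - 1)**2 - 20 = (2*0 + 0)*(6 - 1)**2 - 20 = (0 + 0)*5**2 - 20 = 0*25 - 20 = 0 - 20 = -20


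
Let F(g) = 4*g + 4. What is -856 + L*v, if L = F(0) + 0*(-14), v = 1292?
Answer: 4312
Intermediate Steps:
F(g) = 4 + 4*g
L = 4 (L = (4 + 4*0) + 0*(-14) = (4 + 0) + 0 = 4 + 0 = 4)
-856 + L*v = -856 + 4*1292 = -856 + 5168 = 4312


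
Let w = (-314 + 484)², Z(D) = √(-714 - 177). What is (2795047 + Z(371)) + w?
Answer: 2823947 + 9*I*√11 ≈ 2.8239e+6 + 29.85*I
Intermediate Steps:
Z(D) = 9*I*√11 (Z(D) = √(-891) = 9*I*√11)
w = 28900 (w = 170² = 28900)
(2795047 + Z(371)) + w = (2795047 + 9*I*√11) + 28900 = 2823947 + 9*I*√11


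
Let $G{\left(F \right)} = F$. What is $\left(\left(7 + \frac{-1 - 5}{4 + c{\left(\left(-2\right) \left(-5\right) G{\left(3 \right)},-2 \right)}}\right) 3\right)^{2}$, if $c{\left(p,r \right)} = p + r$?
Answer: $\frac{106929}{256} \approx 417.69$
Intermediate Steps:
$\left(\left(7 + \frac{-1 - 5}{4 + c{\left(\left(-2\right) \left(-5\right) G{\left(3 \right)},-2 \right)}}\right) 3\right)^{2} = \left(\left(7 + \frac{-1 - 5}{4 - \left(2 - \left(-2\right) \left(-5\right) 3\right)}\right) 3\right)^{2} = \left(\left(7 - \frac{6}{4 + \left(10 \cdot 3 - 2\right)}\right) 3\right)^{2} = \left(\left(7 - \frac{6}{4 + \left(30 - 2\right)}\right) 3\right)^{2} = \left(\left(7 - \frac{6}{4 + 28}\right) 3\right)^{2} = \left(\left(7 - \frac{6}{32}\right) 3\right)^{2} = \left(\left(7 - \frac{3}{16}\right) 3\right)^{2} = \left(\frac{109}{16} \cdot 3\right)^{2} = \left(\frac{327}{16}\right)^{2} = \frac{106929}{256}$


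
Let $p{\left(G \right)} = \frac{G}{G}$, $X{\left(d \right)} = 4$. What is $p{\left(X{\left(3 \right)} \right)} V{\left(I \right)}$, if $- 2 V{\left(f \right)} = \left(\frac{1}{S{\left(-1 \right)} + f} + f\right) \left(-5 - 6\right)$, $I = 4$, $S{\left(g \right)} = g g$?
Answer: $\frac{231}{10} \approx 23.1$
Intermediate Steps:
$S{\left(g \right)} = g^{2}$
$p{\left(G \right)} = 1$
$V{\left(f \right)} = \frac{11 f}{2} + \frac{11}{2 \left(1 + f\right)}$ ($V{\left(f \right)} = - \frac{\left(\frac{1}{\left(-1\right)^{2} + f} + f\right) \left(-5 - 6\right)}{2} = - \frac{\left(\frac{1}{1 + f} + f\right) \left(-11\right)}{2} = - \frac{\left(f + \frac{1}{1 + f}\right) \left(-11\right)}{2} = - \frac{- 11 f - \frac{11}{1 + f}}{2} = \frac{11 f}{2} + \frac{11}{2 \left(1 + f\right)}$)
$p{\left(X{\left(3 \right)} \right)} V{\left(I \right)} = 1 \frac{11 \left(1 + 4 + 4^{2}\right)}{2 \left(1 + 4\right)} = 1 \frac{11 \left(1 + 4 + 16\right)}{2 \cdot 5} = 1 \cdot \frac{11}{2} \cdot \frac{1}{5} \cdot 21 = 1 \cdot \frac{231}{10} = \frac{231}{10}$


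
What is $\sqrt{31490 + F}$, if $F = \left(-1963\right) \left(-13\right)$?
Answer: $\sqrt{57009} \approx 238.77$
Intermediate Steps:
$F = 25519$
$\sqrt{31490 + F} = \sqrt{31490 + 25519} = \sqrt{57009}$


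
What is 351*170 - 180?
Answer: 59490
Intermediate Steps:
351*170 - 180 = 59670 - 180 = 59490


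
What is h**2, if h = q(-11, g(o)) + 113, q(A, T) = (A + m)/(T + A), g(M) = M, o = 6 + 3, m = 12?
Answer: 50625/4 ≈ 12656.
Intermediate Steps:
o = 9
q(A, T) = (12 + A)/(A + T) (q(A, T) = (A + 12)/(T + A) = (12 + A)/(A + T))
h = 225/2 (h = (12 - 11)/(-11 + 9) + 113 = 1/(-2) + 113 = -1/2*1 + 113 = -1/2 + 113 = 225/2 ≈ 112.50)
h**2 = (225/2)**2 = 50625/4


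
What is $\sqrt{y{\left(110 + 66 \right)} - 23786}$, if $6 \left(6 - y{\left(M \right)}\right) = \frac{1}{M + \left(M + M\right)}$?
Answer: $\frac{i \sqrt{1657370902}}{264} \approx 154.21 i$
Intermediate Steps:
$y{\left(M \right)} = 6 - \frac{1}{18 M}$ ($y{\left(M \right)} = 6 - \frac{1}{6 \left(M + \left(M + M\right)\right)} = 6 - \frac{1}{6 \left(M + 2 M\right)} = 6 - \frac{1}{6 \cdot 3 M} = 6 - \frac{\frac{1}{3} \frac{1}{M}}{6} = 6 - \frac{1}{18 M}$)
$\sqrt{y{\left(110 + 66 \right)} - 23786} = \sqrt{\left(6 - \frac{1}{18 \left(110 + 66\right)}\right) - 23786} = \sqrt{\left(6 - \frac{1}{18 \cdot 176}\right) - 23786} = \sqrt{\left(6 - \frac{1}{3168}\right) - 23786} = \sqrt{\frac{19007}{3168} - 23786} = \sqrt{- \frac{75335041}{3168}} = \frac{i \sqrt{1657370902}}{264}$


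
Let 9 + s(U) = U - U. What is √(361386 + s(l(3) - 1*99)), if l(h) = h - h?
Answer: 3*√40153 ≈ 601.15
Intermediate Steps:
l(h) = 0
s(U) = -9 (s(U) = -9 + (U - U) = -9 + 0 = -9)
√(361386 + s(l(3) - 1*99)) = √(361386 - 9) = √361377 = 3*√40153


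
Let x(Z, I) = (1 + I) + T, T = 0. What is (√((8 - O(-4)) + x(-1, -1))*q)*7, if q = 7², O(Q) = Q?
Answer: 686*√3 ≈ 1188.2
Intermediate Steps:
q = 49
x(Z, I) = 1 + I (x(Z, I) = (1 + I) + 0 = 1 + I)
(√((8 - O(-4)) + x(-1, -1))*q)*7 = (√((8 - 1*(-4)) + (1 - 1))*49)*7 = (√((8 + 4) + 0)*49)*7 = (√(12 + 0)*49)*7 = (√12*49)*7 = ((2*√3)*49)*7 = (98*√3)*7 = 686*√3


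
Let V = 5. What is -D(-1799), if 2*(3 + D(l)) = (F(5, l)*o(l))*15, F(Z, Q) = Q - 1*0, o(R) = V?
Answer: 134931/2 ≈ 67466.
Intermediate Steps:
o(R) = 5
F(Z, Q) = Q (F(Z, Q) = Q + 0 = Q)
D(l) = -3 + 75*l/2 (D(l) = -3 + ((l*5)*15)/2 = -3 + ((5*l)*15)/2 = -3 + (75*l)/2 = -3 + 75*l/2)
-D(-1799) = -(-3 + (75/2)*(-1799)) = -(-3 - 134925/2) = -1*(-134931/2) = 134931/2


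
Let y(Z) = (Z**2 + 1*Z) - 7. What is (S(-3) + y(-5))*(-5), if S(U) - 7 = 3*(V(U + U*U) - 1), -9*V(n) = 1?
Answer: -250/3 ≈ -83.333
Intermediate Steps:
y(Z) = -7 + Z + Z**2 (y(Z) = (Z**2 + Z) - 7 = (Z + Z**2) - 7 = -7 + Z + Z**2)
V(n) = -1/9 (V(n) = -1/9*1 = -1/9)
S(U) = 11/3 (S(U) = 7 + 3*(-1/9 - 1) = 7 + 3*(-10/9) = 7 - 10/3 = 11/3)
(S(-3) + y(-5))*(-5) = (11/3 + (-7 - 5 + (-5)**2))*(-5) = (11/3 + (-7 - 5 + 25))*(-5) = (11/3 + 13)*(-5) = (50/3)*(-5) = -250/3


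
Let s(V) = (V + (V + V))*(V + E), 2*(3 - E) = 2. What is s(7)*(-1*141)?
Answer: -26649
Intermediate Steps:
E = 2 (E = 3 - ½*2 = 3 - 1 = 2)
s(V) = 3*V*(2 + V) (s(V) = (V + (V + V))*(V + 2) = (V + 2*V)*(2 + V) = (3*V)*(2 + V) = 3*V*(2 + V))
s(7)*(-1*141) = (3*7*(2 + 7))*(-1*141) = (3*7*9)*(-141) = 189*(-141) = -26649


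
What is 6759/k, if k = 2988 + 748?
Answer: 6759/3736 ≈ 1.8092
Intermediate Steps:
k = 3736
6759/k = 6759/3736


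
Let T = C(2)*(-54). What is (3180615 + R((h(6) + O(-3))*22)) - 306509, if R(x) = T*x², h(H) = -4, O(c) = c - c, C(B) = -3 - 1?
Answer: 4546810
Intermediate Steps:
C(B) = -4
O(c) = 0
T = 216 (T = -4*(-54) = 216)
R(x) = 216*x²
(3180615 + R((h(6) + O(-3))*22)) - 306509 = (3180615 + 216*((-4 + 0)*22)²) - 306509 = (3180615 + 216*(-4*22)²) - 306509 = (3180615 + 216*(-88)²) - 306509 = (3180615 + 216*7744) - 306509 = (3180615 + 1672704) - 306509 = 4853319 - 306509 = 4546810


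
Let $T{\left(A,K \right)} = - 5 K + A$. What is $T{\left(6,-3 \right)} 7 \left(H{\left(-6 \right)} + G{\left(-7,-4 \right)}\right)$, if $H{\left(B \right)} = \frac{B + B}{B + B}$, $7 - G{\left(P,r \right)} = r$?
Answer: $1764$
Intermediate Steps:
$G{\left(P,r \right)} = 7 - r$
$T{\left(A,K \right)} = A - 5 K$
$H{\left(B \right)} = 1$ ($H{\left(B \right)} = \frac{2 B}{2 B} = 2 B \frac{1}{2 B} = 1$)
$T{\left(6,-3 \right)} 7 \left(H{\left(-6 \right)} + G{\left(-7,-4 \right)}\right) = \left(6 - -15\right) 7 \left(1 + \left(7 - -4\right)\right) = \left(6 + 15\right) 7 \left(1 + \left(7 + 4\right)\right) = 21 \cdot 7 \left(1 + 11\right) = 147 \cdot 12 = 1764$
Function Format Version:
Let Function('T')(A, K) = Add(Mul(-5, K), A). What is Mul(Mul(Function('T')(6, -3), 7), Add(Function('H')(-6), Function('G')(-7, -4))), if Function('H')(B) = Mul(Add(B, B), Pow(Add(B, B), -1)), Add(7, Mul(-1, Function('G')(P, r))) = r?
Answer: 1764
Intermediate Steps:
Function('G')(P, r) = Add(7, Mul(-1, r))
Function('T')(A, K) = Add(A, Mul(-5, K))
Function('H')(B) = 1 (Function('H')(B) = Mul(Mul(2, B), Pow(Mul(2, B), -1)) = Mul(Mul(2, B), Mul(Rational(1, 2), Pow(B, -1))) = 1)
Mul(Mul(Function('T')(6, -3), 7), Add(Function('H')(-6), Function('G')(-7, -4))) = Mul(Mul(Add(6, Mul(-5, -3)), 7), Add(1, Add(7, Mul(-1, -4)))) = Mul(Mul(Add(6, 15), 7), Add(1, Add(7, 4))) = Mul(Mul(21, 7), Add(1, 11)) = Mul(147, 12) = 1764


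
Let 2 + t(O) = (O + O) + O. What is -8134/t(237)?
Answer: -8134/709 ≈ -11.473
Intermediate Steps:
t(O) = -2 + 3*O (t(O) = -2 + ((O + O) + O) = -2 + (2*O + O) = -2 + 3*O)
-8134/t(237) = -8134/(-2 + 3*237) = -8134/(-2 + 711) = -8134/709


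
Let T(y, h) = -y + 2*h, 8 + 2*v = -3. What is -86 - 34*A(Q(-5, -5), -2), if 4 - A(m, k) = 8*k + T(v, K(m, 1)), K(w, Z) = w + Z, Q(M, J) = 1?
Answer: -443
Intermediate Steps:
K(w, Z) = Z + w
v = -11/2 (v = -4 + (½)*(-3) = -4 - 3/2 = -11/2 ≈ -5.5000)
A(m, k) = -7/2 - 8*k - 2*m (A(m, k) = 4 - (8*k + (-1*(-11/2) + 2*(1 + m))) = 4 - (8*k + (11/2 + (2 + 2*m))) = 4 - (8*k + (15/2 + 2*m)) = 4 - (15/2 + 2*m + 8*k) = 4 + (-15/2 - 8*k - 2*m) = -7/2 - 8*k - 2*m)
-86 - 34*A(Q(-5, -5), -2) = -86 - 34*(-7/2 - 8*(-2) - 2*1) = -86 - 34*(-7/2 + 16 - 2) = -86 - 34*21/2 = -86 - 357 = -443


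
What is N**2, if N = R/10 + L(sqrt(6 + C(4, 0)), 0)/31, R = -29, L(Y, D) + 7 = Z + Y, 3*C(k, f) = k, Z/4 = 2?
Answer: 2373163/288300 - 889*sqrt(66)/14415 ≈ 7.7306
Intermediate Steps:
Z = 8 (Z = 4*2 = 8)
C(k, f) = k/3
L(Y, D) = 1 + Y (L(Y, D) = -7 + (8 + Y) = 1 + Y)
N = -889/310 + sqrt(66)/93 (N = -29/10 + (1 + sqrt(6 + (1/3)*4))/31 = -29*1/10 + (1 + sqrt(6 + 4/3))*(1/31) = -29/10 + (1 + sqrt(22/3))*(1/31) = -29/10 + (1 + sqrt(66)/3)*(1/31) = -29/10 + (1/31 + sqrt(66)/93) = -889/310 + sqrt(66)/93 ≈ -2.7804)
N**2 = (-889/310 + sqrt(66)/93)**2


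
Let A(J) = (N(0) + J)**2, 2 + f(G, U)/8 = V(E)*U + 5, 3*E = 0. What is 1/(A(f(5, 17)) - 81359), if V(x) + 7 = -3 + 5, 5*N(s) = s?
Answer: 1/348977 ≈ 2.8655e-6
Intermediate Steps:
E = 0 (E = (1/3)*0 = 0)
N(s) = s/5
V(x) = -5 (V(x) = -7 + (-3 + 5) = -7 + 2 = -5)
f(G, U) = 24 - 40*U (f(G, U) = -16 + 8*(-5*U + 5) = -16 + 8*(5 - 5*U) = -16 + (40 - 40*U) = 24 - 40*U)
A(J) = J**2 (A(J) = ((1/5)*0 + J)**2 = (0 + J)**2 = J**2)
1/(A(f(5, 17)) - 81359) = 1/((24 - 40*17)**2 - 81359) = 1/((24 - 680)**2 - 81359) = 1/((-656)**2 - 81359) = 1/(430336 - 81359) = 1/348977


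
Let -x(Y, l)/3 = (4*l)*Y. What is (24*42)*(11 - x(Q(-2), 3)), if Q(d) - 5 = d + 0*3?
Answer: 119952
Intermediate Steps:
Q(d) = 5 + d (Q(d) = 5 + (d + 0*3) = 5 + (d + 0) = 5 + d)
x(Y, l) = -12*Y*l (x(Y, l) = -3*4*l*Y = -12*Y*l)
(24*42)*(11 - x(Q(-2), 3)) = (24*42)*(11 - (-12)*(5 - 2)*3) = 1008*(11 - (-12)*3*3) = 1008*(11 - 1*(-108)) = 1008*(11 + 108) = 1008*119 = 119952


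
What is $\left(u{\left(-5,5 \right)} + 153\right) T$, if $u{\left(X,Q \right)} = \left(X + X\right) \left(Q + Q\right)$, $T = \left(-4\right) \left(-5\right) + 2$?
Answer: $1166$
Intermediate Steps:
$T = 22$ ($T = 20 + 2 = 22$)
$u{\left(X,Q \right)} = 4 Q X$ ($u{\left(X,Q \right)} = 2 X 2 Q = 4 Q X$)
$\left(u{\left(-5,5 \right)} + 153\right) T = \left(4 \cdot 5 \left(-5\right) + 153\right) 22 = \left(-100 + 153\right) 22 = 53 \cdot 22 = 1166$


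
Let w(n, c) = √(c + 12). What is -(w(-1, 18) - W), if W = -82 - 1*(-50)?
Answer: -32 - √30 ≈ -37.477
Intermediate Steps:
w(n, c) = √(12 + c)
W = -32 (W = -82 + 50 = -32)
-(w(-1, 18) - W) = -(√(12 + 18) - 1*(-32)) = -(√30 + 32) = -(32 + √30) = -32 - √30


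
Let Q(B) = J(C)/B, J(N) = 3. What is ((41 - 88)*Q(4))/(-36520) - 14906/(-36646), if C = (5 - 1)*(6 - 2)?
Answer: 1091317783/2676623840 ≈ 0.40772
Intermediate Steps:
C = 16 (C = 4*4 = 16)
Q(B) = 3/B
((41 - 88)*Q(4))/(-36520) - 14906/(-36646) = ((41 - 88)*(3/4))/(-36520) - 14906/(-36646) = -141/4*(-1/36520) - 14906*(-1/36646) = -47*¾*(-1/36520) + 7453/18323 = -141/4*(-1/36520) + 7453/18323 = 141/146080 + 7453/18323 = 1091317783/2676623840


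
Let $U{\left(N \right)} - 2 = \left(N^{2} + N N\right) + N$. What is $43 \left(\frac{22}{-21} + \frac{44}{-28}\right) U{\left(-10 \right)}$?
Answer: $- \frac{151360}{7} \approx -21623.0$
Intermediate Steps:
$U{\left(N \right)} = 2 + N + 2 N^{2}$ ($U{\left(N \right)} = 2 + \left(\left(N^{2} + N N\right) + N\right) = 2 + \left(\left(N^{2} + N^{2}\right) + N\right) = 2 + \left(2 N^{2} + N\right) = 2 + \left(N + 2 N^{2}\right) = 2 + N + 2 N^{2}$)
$43 \left(\frac{22}{-21} + \frac{44}{-28}\right) U{\left(-10 \right)} = 43 \left(\frac{22}{-21} + \frac{44}{-28}\right) \left(2 - 10 + 2 \left(-10\right)^{2}\right) = 43 \left(22 \left(- \frac{1}{21}\right) + 44 \left(- \frac{1}{28}\right)\right) \left(2 - 10 + 2 \cdot 100\right) = 43 \left(- \frac{22}{21} - \frac{11}{7}\right) \left(2 - 10 + 200\right) = 43 \left(- \frac{55}{21}\right) 192 = \left(- \frac{2365}{21}\right) 192 = - \frac{151360}{7}$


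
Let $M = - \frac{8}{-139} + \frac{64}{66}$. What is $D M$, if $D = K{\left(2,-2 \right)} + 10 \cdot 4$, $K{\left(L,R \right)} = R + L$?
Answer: $\frac{188480}{4587} \approx 41.09$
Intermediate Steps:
$K{\left(L,R \right)} = L + R$
$D = 40$ ($D = \left(2 - 2\right) + 10 \cdot 4 = 0 + 40 = 40$)
$M = \frac{4712}{4587}$ ($M = \left(-8\right) \left(- \frac{1}{139}\right) + 64 \cdot \frac{1}{66} = \frac{8}{139} + \frac{32}{33} = \frac{4712}{4587} \approx 1.0273$)
$D M = 40 \cdot \frac{4712}{4587} = \frac{188480}{4587}$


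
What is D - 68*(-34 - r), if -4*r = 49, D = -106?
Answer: 1373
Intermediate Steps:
r = -49/4 (r = -¼*49 = -49/4 ≈ -12.250)
D - 68*(-34 - r) = -106 - 68*(-34 - 1*(-49/4)) = -106 - 68*(-34 + 49/4) = -106 - 68*(-87/4) = -106 + 1479 = 1373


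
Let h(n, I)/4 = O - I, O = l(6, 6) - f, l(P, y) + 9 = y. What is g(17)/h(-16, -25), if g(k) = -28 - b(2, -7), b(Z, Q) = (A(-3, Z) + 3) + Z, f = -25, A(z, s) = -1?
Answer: -8/47 ≈ -0.17021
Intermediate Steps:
l(P, y) = -9 + y
b(Z, Q) = 2 + Z (b(Z, Q) = (-1 + 3) + Z = 2 + Z)
O = 22 (O = (-9 + 6) - 1*(-25) = -3 + 25 = 22)
h(n, I) = 88 - 4*I (h(n, I) = 4*(22 - I) = 88 - 4*I)
g(k) = -32 (g(k) = -28 - (2 + 2) = -28 - 1*4 = -28 - 4 = -32)
g(17)/h(-16, -25) = -32/(88 - 4*(-25)) = -32/(88 + 100) = -32/188 = -32*1/188 = -8/47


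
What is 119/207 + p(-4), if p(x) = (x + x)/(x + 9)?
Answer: -1061/1035 ≈ -1.0251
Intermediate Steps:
p(x) = 2*x/(9 + x) (p(x) = (2*x)/(9 + x) = 2*x/(9 + x))
119/207 + p(-4) = 119/207 + 2*(-4)/(9 - 4) = 119*(1/207) + 2*(-4)/5 = 119/207 + 2*(-4)*(⅕) = 119/207 - 8/5 = -1061/1035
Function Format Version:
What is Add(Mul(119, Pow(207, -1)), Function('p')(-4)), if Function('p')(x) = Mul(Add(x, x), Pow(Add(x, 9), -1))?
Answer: Rational(-1061, 1035) ≈ -1.0251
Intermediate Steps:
Function('p')(x) = Mul(2, x, Pow(Add(9, x), -1)) (Function('p')(x) = Mul(Mul(2, x), Pow(Add(9, x), -1)) = Mul(2, x, Pow(Add(9, x), -1)))
Add(Mul(119, Pow(207, -1)), Function('p')(-4)) = Add(Mul(119, Pow(207, -1)), Mul(2, -4, Pow(Add(9, -4), -1))) = Add(Mul(119, Rational(1, 207)), Mul(2, -4, Pow(5, -1))) = Add(Rational(119, 207), Mul(2, -4, Rational(1, 5))) = Add(Rational(119, 207), Rational(-8, 5)) = Rational(-1061, 1035)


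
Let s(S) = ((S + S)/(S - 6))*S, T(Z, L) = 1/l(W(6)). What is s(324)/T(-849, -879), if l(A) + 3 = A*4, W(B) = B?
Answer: 734832/53 ≈ 13865.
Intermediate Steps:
l(A) = -3 + 4*A (l(A) = -3 + A*4 = -3 + 4*A)
T(Z, L) = 1/21 (T(Z, L) = 1/(-3 + 4*6) = 1/(-3 + 24) = 1/21)
s(S) = 2*S²/(-6 + S) (s(S) = ((2*S)/(-6 + S))*S = (2*S/(-6 + S))*S = 2*S²/(-6 + S))
s(324)/T(-849, -879) = (2*324²/(-6 + 324))/(1/21) = (2*104976/318)*21 = (2*104976*(1/318))*21 = (34992/53)*21 = 734832/53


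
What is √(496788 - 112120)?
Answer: 2*√96167 ≈ 620.22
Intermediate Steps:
√(496788 - 112120) = √384668 = 2*√96167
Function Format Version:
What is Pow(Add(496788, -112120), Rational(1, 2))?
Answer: Mul(2, Pow(96167, Rational(1, 2))) ≈ 620.22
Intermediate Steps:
Pow(Add(496788, -112120), Rational(1, 2)) = Pow(384668, Rational(1, 2)) = Mul(2, Pow(96167, Rational(1, 2)))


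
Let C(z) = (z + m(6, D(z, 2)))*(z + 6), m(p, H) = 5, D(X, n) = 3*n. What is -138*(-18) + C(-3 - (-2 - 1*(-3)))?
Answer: 2486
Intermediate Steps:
C(z) = (5 + z)*(6 + z) (C(z) = (z + 5)*(z + 6) = (5 + z)*(6 + z))
-138*(-18) + C(-3 - (-2 - 1*(-3))) = -138*(-18) + (30 + (-3 - (-2 - 1*(-3)))² + 11*(-3 - (-2 - 1*(-3)))) = 2484 + (30 + (-3 - (-2 + 3))² + 11*(-3 - (-2 + 3))) = 2484 + (30 + (-3 - 1*1)² + 11*(-3 - 1*1)) = 2484 + (30 + (-3 - 1)² + 11*(-3 - 1)) = 2484 + (30 + (-4)² + 11*(-4)) = 2484 + (30 + 16 - 44) = 2484 + 2 = 2486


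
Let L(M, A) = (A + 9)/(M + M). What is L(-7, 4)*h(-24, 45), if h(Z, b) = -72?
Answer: 468/7 ≈ 66.857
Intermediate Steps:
L(M, A) = (9 + A)/(2*M) (L(M, A) = (9 + A)/((2*M)) = (9 + A)*(1/(2*M)) = (9 + A)/(2*M))
L(-7, 4)*h(-24, 45) = ((1/2)*(9 + 4)/(-7))*(-72) = ((1/2)*(-1/7)*13)*(-72) = -13/14*(-72) = 468/7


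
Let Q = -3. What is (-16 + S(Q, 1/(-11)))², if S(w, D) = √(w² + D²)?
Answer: (176 - √1090)²/121 ≈ 168.96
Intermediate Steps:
S(w, D) = √(D² + w²)
(-16 + S(Q, 1/(-11)))² = (-16 + √((1/(-11))² + (-3)²))² = (-16 + √((-1/11)² + 9))² = (-16 + √(1/121 + 9))² = (-16 + √(1090/121))² = (-16 + √1090/11)²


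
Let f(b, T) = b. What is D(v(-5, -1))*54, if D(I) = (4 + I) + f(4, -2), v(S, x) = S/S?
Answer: 486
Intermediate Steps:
v(S, x) = 1
D(I) = 8 + I (D(I) = (4 + I) + 4 = 8 + I)
D(v(-5, -1))*54 = (8 + 1)*54 = 9*54 = 486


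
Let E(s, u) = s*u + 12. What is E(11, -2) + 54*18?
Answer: 962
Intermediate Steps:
E(s, u) = 12 + s*u
E(11, -2) + 54*18 = (12 + 11*(-2)) + 54*18 = (12 - 22) + 972 = -10 + 972 = 962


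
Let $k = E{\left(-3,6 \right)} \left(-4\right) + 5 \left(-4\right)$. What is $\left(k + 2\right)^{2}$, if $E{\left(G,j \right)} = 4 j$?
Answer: $12996$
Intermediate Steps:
$k = -116$ ($k = 4 \cdot 6 \left(-4\right) + 5 \left(-4\right) = 24 \left(-4\right) - 20 = -96 - 20 = -116$)
$\left(k + 2\right)^{2} = \left(-116 + 2\right)^{2} = \left(-114\right)^{2} = 12996$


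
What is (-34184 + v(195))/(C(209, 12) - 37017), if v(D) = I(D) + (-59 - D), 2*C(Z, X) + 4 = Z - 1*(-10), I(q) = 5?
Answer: 68866/73819 ≈ 0.93290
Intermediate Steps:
C(Z, X) = 3 + Z/2 (C(Z, X) = -2 + (Z - 1*(-10))/2 = -2 + (Z + 10)/2 = -2 + (10 + Z)/2 = -2 + (5 + Z/2) = 3 + Z/2)
v(D) = -54 - D (v(D) = 5 + (-59 - D) = -54 - D)
(-34184 + v(195))/(C(209, 12) - 37017) = (-34184 + (-54 - 1*195))/((3 + (½)*209) - 37017) = (-34184 + (-54 - 195))/((3 + 209/2) - 37017) = (-34184 - 249)/(215/2 - 37017) = -34433/(-73819/2) = -34433*(-2/73819) = 68866/73819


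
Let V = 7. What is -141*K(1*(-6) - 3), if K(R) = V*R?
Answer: 8883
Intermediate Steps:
K(R) = 7*R
-141*K(1*(-6) - 3) = -987*(1*(-6) - 3) = -987*(-6 - 3) = -987*(-9) = -141*(-63) = 8883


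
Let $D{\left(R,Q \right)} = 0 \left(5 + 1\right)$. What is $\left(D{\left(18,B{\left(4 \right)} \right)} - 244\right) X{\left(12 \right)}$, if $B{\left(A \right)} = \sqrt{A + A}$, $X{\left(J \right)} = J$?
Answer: $-2928$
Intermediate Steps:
$B{\left(A \right)} = \sqrt{2} \sqrt{A}$ ($B{\left(A \right)} = \sqrt{2 A} = \sqrt{2} \sqrt{A}$)
$D{\left(R,Q \right)} = 0$ ($D{\left(R,Q \right)} = 0 \cdot 6 = 0$)
$\left(D{\left(18,B{\left(4 \right)} \right)} - 244\right) X{\left(12 \right)} = \left(0 - 244\right) 12 = \left(-244\right) 12 = -2928$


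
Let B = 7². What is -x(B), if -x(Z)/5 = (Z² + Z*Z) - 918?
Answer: 19420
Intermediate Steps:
B = 49
x(Z) = 4590 - 10*Z² (x(Z) = -5*((Z² + Z*Z) - 918) = -5*((Z² + Z²) - 918) = -5*(2*Z² - 918) = -5*(-918 + 2*Z²) = 4590 - 10*Z²)
-x(B) = -(4590 - 10*49²) = -(4590 - 10*2401) = -(4590 - 24010) = -1*(-19420) = 19420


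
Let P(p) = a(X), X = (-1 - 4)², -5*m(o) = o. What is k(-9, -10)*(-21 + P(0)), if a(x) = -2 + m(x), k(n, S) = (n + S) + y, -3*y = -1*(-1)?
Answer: 1624/3 ≈ 541.33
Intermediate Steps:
m(o) = -o/5
y = -⅓ (y = -(-1)*(-1)/3 = -⅓*1 = -⅓ ≈ -0.33333)
X = 25 (X = (-5)² = 25)
k(n, S) = -⅓ + S + n (k(n, S) = (n + S) - ⅓ = (S + n) - ⅓ = -⅓ + S + n)
a(x) = -2 - x/5
P(p) = -7 (P(p) = -2 - ⅕*25 = -2 - 5 = -7)
k(-9, -10)*(-21 + P(0)) = (-⅓ - 10 - 9)*(-21 - 7) = -58/3*(-28) = 1624/3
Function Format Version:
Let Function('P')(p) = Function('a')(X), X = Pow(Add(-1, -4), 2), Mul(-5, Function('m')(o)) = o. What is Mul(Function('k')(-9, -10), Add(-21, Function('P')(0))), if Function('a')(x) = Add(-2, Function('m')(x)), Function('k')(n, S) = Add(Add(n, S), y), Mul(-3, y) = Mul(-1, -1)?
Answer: Rational(1624, 3) ≈ 541.33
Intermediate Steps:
Function('m')(o) = Mul(Rational(-1, 5), o)
y = Rational(-1, 3) (y = Mul(Rational(-1, 3), Mul(-1, -1)) = Mul(Rational(-1, 3), 1) = Rational(-1, 3) ≈ -0.33333)
X = 25 (X = Pow(-5, 2) = 25)
Function('k')(n, S) = Add(Rational(-1, 3), S, n) (Function('k')(n, S) = Add(Add(n, S), Rational(-1, 3)) = Add(Add(S, n), Rational(-1, 3)) = Add(Rational(-1, 3), S, n))
Function('a')(x) = Add(-2, Mul(Rational(-1, 5), x))
Function('P')(p) = -7 (Function('P')(p) = Add(-2, Mul(Rational(-1, 5), 25)) = Add(-2, -5) = -7)
Mul(Function('k')(-9, -10), Add(-21, Function('P')(0))) = Mul(Add(Rational(-1, 3), -10, -9), Add(-21, -7)) = Mul(Rational(-58, 3), -28) = Rational(1624, 3)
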